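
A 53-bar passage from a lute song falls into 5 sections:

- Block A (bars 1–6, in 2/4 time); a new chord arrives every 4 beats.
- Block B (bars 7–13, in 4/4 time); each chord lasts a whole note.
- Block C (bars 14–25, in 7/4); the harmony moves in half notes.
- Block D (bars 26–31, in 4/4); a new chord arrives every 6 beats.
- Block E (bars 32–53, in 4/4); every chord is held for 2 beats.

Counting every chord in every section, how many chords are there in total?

A has 12 beats and chords last 4 each, so 3 chords.
B has 28 beats and chords last 4 each, so 7 chords.
C has 84 beats and chords last 2 each, so 42 chords.
D has 24 beats and chords last 6 each, so 4 chords.
E has 88 beats and chords last 2 each, so 44 chords.
Total: 3 + 7 + 42 + 4 + 44 = 100.

100 chords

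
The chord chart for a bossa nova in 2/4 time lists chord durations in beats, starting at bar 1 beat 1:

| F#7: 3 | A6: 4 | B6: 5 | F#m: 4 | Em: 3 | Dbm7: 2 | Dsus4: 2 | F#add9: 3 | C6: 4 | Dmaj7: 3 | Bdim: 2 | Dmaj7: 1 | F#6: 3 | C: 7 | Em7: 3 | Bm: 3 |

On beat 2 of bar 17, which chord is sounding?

Bdim

Beat 2 of bar 17 is beat (17−1)×2 + 2 = 34 overall.
Running totals: F#7 ends at 3, A6 ends at 7, B6 ends at 12, F#m ends at 16, Em ends at 19, Dbm7 ends at 21, Dsus4 ends at 23, F#add9 ends at 26, C6 ends at 30, Dmaj7 ends at 33, Bdim ends at 35.
Beat 34 falls within Bdim.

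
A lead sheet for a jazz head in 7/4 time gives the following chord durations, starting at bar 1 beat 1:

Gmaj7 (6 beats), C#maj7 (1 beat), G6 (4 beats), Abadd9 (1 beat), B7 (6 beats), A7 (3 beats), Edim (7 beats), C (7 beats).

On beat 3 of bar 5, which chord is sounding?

Beat 3 of bar 5 is beat (5−1)×7 + 3 = 31 overall.
Running totals: Gmaj7 ends at 6, C#maj7 ends at 7, G6 ends at 11, Abadd9 ends at 12, B7 ends at 18, A7 ends at 21, Edim ends at 28, C ends at 35.
Beat 31 falls within C.

C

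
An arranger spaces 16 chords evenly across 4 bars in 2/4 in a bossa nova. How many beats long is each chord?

4 bars × 2 beats/bar = 8 beats total.
8 beats ÷ 16 chords = 0.5 beats per chord.
(That is an eighth note.)

0.5 beats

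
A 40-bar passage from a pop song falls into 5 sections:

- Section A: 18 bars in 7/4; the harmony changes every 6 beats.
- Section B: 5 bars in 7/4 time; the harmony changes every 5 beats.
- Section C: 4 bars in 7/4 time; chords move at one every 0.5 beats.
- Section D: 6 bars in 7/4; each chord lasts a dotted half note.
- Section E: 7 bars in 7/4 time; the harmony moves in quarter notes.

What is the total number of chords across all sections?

147 chords

A: 18 bars × 7 beats = 126 beats; 6 beats/chord → 21 chords.
B: 5 bars × 7 beats = 35 beats; 5 beats/chord → 7 chords.
C: 4 bars × 7 beats = 28 beats; 0.5 beats/chord → 56 chords.
D: 6 bars × 7 beats = 42 beats; 3 beats/chord → 14 chords.
E: 7 bars × 7 beats = 49 beats; 1 beat/chord → 49 chords.
Total: 21 + 7 + 56 + 14 + 49 = 147.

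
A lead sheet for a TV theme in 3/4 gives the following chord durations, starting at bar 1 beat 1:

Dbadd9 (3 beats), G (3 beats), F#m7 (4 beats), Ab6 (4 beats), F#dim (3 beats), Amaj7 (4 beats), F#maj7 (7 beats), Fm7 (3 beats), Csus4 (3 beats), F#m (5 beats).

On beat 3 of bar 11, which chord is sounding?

Beat 3 of bar 11 is beat (11−1)×3 + 3 = 33 overall.
Running totals: Dbadd9 ends at 3, G ends at 6, F#m7 ends at 10, Ab6 ends at 14, F#dim ends at 17, Amaj7 ends at 21, F#maj7 ends at 28, Fm7 ends at 31, Csus4 ends at 34.
Beat 33 falls within Csus4.

Csus4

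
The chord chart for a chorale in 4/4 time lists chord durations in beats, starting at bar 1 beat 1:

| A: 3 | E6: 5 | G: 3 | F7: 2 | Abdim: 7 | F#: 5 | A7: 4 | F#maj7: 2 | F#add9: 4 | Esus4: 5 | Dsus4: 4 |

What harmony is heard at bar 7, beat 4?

A7

Beat 4 of bar 7 is beat (7−1)×4 + 4 = 28 overall.
Running totals: A ends at 3, E6 ends at 8, G ends at 11, F7 ends at 13, Abdim ends at 20, F# ends at 25, A7 ends at 29.
Beat 28 falls within A7.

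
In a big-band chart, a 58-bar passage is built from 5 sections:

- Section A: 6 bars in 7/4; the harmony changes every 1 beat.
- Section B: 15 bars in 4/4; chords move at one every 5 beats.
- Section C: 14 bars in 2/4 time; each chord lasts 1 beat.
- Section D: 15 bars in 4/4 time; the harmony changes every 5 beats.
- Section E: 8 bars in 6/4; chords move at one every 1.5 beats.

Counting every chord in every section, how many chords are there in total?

A: 6·7 = 42 beats, 42/1 = 42 chords.
B: 15·4 = 60 beats, 60/5 = 12 chords.
C: 14·2 = 28 beats, 28/1 = 28 chords.
D: 15·4 = 60 beats, 60/5 = 12 chords.
E: 8·6 = 48 beats, 48/1.5 = 32 chords.
Total: 42 + 12 + 28 + 12 + 32 = 126.

126 chords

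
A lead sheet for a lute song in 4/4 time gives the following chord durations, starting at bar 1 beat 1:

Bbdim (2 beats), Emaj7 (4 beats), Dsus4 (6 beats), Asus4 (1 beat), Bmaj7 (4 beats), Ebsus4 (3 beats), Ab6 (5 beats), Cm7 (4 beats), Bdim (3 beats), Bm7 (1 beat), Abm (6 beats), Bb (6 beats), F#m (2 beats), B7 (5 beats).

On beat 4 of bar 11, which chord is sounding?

Bb

Beat 4 of bar 11 is beat (11−1)×4 + 4 = 44 overall.
Running totals: Bbdim ends at 2, Emaj7 ends at 6, Dsus4 ends at 12, Asus4 ends at 13, Bmaj7 ends at 17, Ebsus4 ends at 20, Ab6 ends at 25, Cm7 ends at 29, Bdim ends at 32, Bm7 ends at 33, Abm ends at 39, Bb ends at 45.
Beat 44 falls within Bb.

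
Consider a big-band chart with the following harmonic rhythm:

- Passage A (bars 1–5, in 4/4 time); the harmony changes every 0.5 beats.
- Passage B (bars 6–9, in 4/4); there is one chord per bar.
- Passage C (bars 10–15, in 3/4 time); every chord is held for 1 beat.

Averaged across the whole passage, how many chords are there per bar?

62/15 chords per bar

A: 5 bars of 4 beats is 20 beats; at 0.5 beats each that's 40 chords.
B: 4 bars of 4 beats is 16 beats; at 4 beats each that's 4 chords.
C: 6 bars of 3 beats is 18 beats; at 1 beat each that's 18 chords.
Overall: 62 chords over 15 bars → 62/15 = 62/15 chords per bar.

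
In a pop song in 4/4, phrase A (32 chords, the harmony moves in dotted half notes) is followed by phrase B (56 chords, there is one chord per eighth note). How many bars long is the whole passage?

31 bars

A: 32 × 3 = 96 beats = 24 bars.
B: 56 × 0.5 = 28 beats = 7 bars.
Total: 24 + 7 = 31 bars.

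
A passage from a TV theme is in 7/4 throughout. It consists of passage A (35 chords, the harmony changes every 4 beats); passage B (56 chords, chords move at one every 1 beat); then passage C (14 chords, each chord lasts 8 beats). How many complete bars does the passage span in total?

44 bars

A: 35 × 4 = 140 beats = 20 bars.
B: 56 × 1 = 56 beats = 8 bars.
C: 14 × 8 = 112 beats = 16 bars.
Total: 20 + 8 + 16 = 44 bars.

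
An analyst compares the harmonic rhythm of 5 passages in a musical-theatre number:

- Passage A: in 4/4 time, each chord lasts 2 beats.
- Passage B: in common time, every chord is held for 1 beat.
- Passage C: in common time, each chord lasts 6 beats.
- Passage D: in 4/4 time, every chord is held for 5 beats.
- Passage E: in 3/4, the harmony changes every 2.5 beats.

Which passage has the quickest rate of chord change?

Passage B

A: 4 beats/bar ÷ 2 beats/chord = 2 chords/bar.
B: 4 beats/bar ÷ 1 beat/chord = 4 chords/bar.
C: 4 beats/bar ÷ 6 beats/chord = 2/3 chords/bar.
D: 4 beats/bar ÷ 5 beats/chord = 0.8 chords/bar.
E: 3 beats/bar ÷ 2.5 beats/chord = 1.2 chords/bar.
Fastest is B at 4 chords/bar.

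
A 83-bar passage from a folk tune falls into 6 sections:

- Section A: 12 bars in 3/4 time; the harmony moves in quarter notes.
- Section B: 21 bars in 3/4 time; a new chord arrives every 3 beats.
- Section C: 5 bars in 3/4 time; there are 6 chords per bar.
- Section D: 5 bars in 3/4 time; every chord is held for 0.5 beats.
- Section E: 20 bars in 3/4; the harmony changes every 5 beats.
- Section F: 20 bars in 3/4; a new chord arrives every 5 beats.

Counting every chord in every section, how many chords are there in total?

141 chords

A: 12 bars × 3 beats = 36 beats; 1 beat/chord → 36 chords.
B: 21 bars × 3 beats = 63 beats; 3 beats/chord → 21 chords.
C: 5 bars × 3 beats = 15 beats; 0.5 beats/chord → 30 chords.
D: 5 bars × 3 beats = 15 beats; 0.5 beats/chord → 30 chords.
E: 20 bars × 3 beats = 60 beats; 5 beats/chord → 12 chords.
F: 20 bars × 3 beats = 60 beats; 5 beats/chord → 12 chords.
Total: 36 + 21 + 30 + 30 + 12 + 12 = 141.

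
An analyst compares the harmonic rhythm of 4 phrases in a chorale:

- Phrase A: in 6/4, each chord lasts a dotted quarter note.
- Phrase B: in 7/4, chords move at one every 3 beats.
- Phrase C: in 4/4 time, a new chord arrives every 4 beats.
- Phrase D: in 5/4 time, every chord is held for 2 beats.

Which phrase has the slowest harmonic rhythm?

Phrase C

A: each chord is 1.5 beats in 6/4, so 4 per bar.
B: each chord is 3 beats in 7/4, so 7/3 per bar.
C: each chord is 4 beats in 4/4, so 1 per bar.
D: each chord is 2 beats in 5/4, so 2.5 per bar.
Slowest is C at 1 chords/bar.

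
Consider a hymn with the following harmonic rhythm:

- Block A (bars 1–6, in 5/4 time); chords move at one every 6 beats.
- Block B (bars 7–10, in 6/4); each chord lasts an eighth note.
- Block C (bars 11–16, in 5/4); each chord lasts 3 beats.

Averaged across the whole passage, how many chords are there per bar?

63/16 chords per bar

A: 6 × 5 = 30 beats ÷ 6 = 5 chords.
B: 4 × 6 = 24 beats ÷ 0.5 = 48 chords.
C: 6 × 5 = 30 beats ÷ 3 = 10 chords.
Overall: 63 chords over 16 bars → 63/16 = 63/16 chords per bar.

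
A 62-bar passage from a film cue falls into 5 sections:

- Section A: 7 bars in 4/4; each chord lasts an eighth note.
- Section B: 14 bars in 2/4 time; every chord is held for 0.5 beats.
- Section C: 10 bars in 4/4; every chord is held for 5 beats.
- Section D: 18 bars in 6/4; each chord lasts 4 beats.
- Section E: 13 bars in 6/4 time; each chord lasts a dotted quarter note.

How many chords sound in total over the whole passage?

199 chords

A: 7 bars × 4 beats = 28 beats; 0.5 beats/chord → 56 chords.
B: 14 bars × 2 beats = 28 beats; 0.5 beats/chord → 56 chords.
C: 10 bars × 4 beats = 40 beats; 5 beats/chord → 8 chords.
D: 18 bars × 6 beats = 108 beats; 4 beats/chord → 27 chords.
E: 13 bars × 6 beats = 78 beats; 1.5 beats/chord → 52 chords.
Total: 56 + 56 + 8 + 27 + 52 = 199.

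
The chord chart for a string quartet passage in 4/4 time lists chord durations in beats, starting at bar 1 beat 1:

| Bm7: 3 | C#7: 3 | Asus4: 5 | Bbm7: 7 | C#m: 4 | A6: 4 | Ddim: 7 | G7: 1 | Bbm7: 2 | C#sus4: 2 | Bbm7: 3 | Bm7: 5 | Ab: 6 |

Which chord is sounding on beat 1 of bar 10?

C#sus4

Beat 1 of bar 10 is beat (10−1)×4 + 1 = 37 overall.
Running totals: Bm7 ends at 3, C#7 ends at 6, Asus4 ends at 11, Bbm7 ends at 18, C#m ends at 22, A6 ends at 26, Ddim ends at 33, G7 ends at 34, Bbm7 ends at 36, C#sus4 ends at 38.
Beat 37 falls within C#sus4.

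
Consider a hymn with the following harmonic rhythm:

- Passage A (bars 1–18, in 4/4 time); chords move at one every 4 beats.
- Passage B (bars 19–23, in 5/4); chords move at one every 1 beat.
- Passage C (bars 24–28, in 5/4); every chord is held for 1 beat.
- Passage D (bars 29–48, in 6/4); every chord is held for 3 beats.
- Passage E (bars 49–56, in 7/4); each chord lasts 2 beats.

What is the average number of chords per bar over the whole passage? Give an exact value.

A: 18 × 4 = 72 beats ÷ 4 = 18 chords.
B: 5 × 5 = 25 beats ÷ 1 = 25 chords.
C: 5 × 5 = 25 beats ÷ 1 = 25 chords.
D: 20 × 6 = 120 beats ÷ 3 = 40 chords.
E: 8 × 7 = 56 beats ÷ 2 = 28 chords.
Overall: 136 chords over 56 bars → 136/56 = 17/7 chords per bar.

17/7 chords per bar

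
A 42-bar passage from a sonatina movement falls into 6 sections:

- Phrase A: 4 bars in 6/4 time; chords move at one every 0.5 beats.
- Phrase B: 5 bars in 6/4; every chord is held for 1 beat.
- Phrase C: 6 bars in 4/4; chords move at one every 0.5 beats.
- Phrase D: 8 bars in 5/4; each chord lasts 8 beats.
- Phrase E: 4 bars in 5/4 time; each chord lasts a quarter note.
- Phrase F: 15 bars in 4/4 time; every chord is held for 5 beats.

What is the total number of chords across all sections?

163 chords

A: 4·6 = 24 beats, 24/0.5 = 48 chords.
B: 5·6 = 30 beats, 30/1 = 30 chords.
C: 6·4 = 24 beats, 24/0.5 = 48 chords.
D: 8·5 = 40 beats, 40/8 = 5 chords.
E: 4·5 = 20 beats, 20/1 = 20 chords.
F: 15·4 = 60 beats, 60/5 = 12 chords.
Total: 48 + 30 + 48 + 5 + 20 + 12 = 163.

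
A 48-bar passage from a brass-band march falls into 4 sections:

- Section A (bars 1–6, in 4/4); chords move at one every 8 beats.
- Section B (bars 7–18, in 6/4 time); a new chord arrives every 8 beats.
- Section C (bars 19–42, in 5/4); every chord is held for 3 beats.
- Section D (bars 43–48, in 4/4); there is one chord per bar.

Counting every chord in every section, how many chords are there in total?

58 chords

A has 24 beats and chords last 8 each, so 3 chords.
B has 72 beats and chords last 8 each, so 9 chords.
C has 120 beats and chords last 3 each, so 40 chords.
D has 24 beats and chords last 4 each, so 6 chords.
Total: 3 + 9 + 40 + 6 = 58.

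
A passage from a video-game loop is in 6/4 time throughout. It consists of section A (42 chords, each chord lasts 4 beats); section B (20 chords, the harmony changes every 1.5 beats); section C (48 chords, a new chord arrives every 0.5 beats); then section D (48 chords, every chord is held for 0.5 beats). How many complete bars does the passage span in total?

41 bars

A: 42 × 4 = 168 beats = 28 bars.
B: 20 × 1.5 = 30 beats = 5 bars.
C: 48 × 0.5 = 24 beats = 4 bars.
D: 48 × 0.5 = 24 beats = 4 bars.
Total: 28 + 5 + 4 + 4 = 41 bars.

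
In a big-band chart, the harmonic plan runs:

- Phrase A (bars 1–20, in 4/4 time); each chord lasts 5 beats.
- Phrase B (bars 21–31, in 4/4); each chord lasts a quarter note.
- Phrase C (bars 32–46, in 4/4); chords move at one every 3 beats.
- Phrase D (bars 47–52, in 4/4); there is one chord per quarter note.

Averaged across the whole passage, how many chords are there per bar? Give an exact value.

2 chords per bar

A: 20 bars of 4 beats is 80 beats; at 5 beats each that's 16 chords.
B: 11 bars of 4 beats is 44 beats; at 1 beat each that's 44 chords.
C: 15 bars of 4 beats is 60 beats; at 3 beats each that's 20 chords.
D: 6 bars of 4 beats is 24 beats; at 1 beat each that's 24 chords.
Overall: 104 chords over 52 bars → 104/52 = 2 chords per bar.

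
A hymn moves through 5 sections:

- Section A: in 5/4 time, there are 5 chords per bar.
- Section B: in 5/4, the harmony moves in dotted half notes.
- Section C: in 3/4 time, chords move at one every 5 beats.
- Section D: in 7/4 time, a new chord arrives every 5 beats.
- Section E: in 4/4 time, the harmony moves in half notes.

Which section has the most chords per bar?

Section A

A: each chord is 1 beat in 5/4, so 5 per bar.
B: each chord is 3 beats in 5/4, so 5/3 per bar.
C: each chord is 5 beats in 3/4, so 0.6 per bar.
D: each chord is 5 beats in 7/4, so 1.4 per bar.
E: each chord is 2 beats in 4/4, so 2 per bar.
Fastest is A at 5 chords/bar.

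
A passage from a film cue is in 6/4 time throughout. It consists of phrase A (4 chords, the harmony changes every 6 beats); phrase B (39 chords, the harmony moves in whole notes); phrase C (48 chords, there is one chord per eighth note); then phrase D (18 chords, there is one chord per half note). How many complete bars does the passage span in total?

40 bars

A: 4 × 6 = 24 beats = 4 bars.
B: 39 × 4 = 156 beats = 26 bars.
C: 48 × 0.5 = 24 beats = 4 bars.
D: 18 × 2 = 36 beats = 6 bars.
Total: 4 + 26 + 4 + 6 = 40 bars.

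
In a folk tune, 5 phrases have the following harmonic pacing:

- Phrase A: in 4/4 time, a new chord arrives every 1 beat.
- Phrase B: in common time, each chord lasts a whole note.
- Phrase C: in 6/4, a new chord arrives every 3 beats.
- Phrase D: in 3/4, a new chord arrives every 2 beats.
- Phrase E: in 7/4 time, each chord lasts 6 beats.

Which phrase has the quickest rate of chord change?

A: 4 beats/bar ÷ 1 beat/chord = 4 chords/bar.
B: 4 beats/bar ÷ 4 beats/chord = 1 chord/bar.
C: 6 beats/bar ÷ 3 beats/chord = 2 chords/bar.
D: 3 beats/bar ÷ 2 beats/chord = 1.5 chords/bar.
E: 7 beats/bar ÷ 6 beats/chord = 7/6 chords/bar.
Fastest is A at 4 chords/bar.

Phrase A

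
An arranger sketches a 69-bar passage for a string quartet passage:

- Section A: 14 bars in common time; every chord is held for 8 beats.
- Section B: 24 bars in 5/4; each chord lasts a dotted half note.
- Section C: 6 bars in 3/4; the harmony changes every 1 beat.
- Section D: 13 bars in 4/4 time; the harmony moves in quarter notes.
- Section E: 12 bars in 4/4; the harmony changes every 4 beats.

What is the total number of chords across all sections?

129 chords

A: 14·4 = 56 beats, 56/8 = 7 chords.
B: 24·5 = 120 beats, 120/3 = 40 chords.
C: 6·3 = 18 beats, 18/1 = 18 chords.
D: 13·4 = 52 beats, 52/1 = 52 chords.
E: 12·4 = 48 beats, 48/4 = 12 chords.
Total: 7 + 40 + 18 + 52 + 12 = 129.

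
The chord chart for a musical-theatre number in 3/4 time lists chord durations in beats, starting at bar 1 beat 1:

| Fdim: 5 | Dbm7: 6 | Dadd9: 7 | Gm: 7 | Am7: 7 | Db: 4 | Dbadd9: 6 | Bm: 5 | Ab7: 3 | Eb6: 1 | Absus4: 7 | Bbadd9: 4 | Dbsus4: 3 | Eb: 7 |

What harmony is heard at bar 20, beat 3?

Beat 3 of bar 20 is beat (20−1)×3 + 3 = 60 overall.
Running totals: Fdim ends at 5, Dbm7 ends at 11, Dadd9 ends at 18, Gm ends at 25, Am7 ends at 32, Db ends at 36, Dbadd9 ends at 42, Bm ends at 47, Ab7 ends at 50, Eb6 ends at 51, Absus4 ends at 58, Bbadd9 ends at 62.
Beat 60 falls within Bbadd9.

Bbadd9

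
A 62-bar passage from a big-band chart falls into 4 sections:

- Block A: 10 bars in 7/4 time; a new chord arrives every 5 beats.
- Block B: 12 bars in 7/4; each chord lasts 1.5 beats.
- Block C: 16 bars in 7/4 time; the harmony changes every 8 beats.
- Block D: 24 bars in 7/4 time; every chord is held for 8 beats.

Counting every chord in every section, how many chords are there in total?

A: 10·7 = 70 beats, 70/5 = 14 chords.
B: 12·7 = 84 beats, 84/1.5 = 56 chords.
C: 16·7 = 112 beats, 112/8 = 14 chords.
D: 24·7 = 168 beats, 168/8 = 21 chords.
Total: 14 + 56 + 14 + 21 = 105.

105 chords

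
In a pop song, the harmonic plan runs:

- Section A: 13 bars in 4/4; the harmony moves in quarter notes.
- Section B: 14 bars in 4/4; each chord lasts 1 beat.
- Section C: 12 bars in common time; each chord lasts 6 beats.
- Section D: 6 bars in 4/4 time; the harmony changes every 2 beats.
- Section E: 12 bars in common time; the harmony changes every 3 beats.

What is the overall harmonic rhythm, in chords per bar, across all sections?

48/19 chords per bar

A: 13 × 4 = 52 beats ÷ 1 = 52 chords.
B: 14 × 4 = 56 beats ÷ 1 = 56 chords.
C: 12 × 4 = 48 beats ÷ 6 = 8 chords.
D: 6 × 4 = 24 beats ÷ 2 = 12 chords.
E: 12 × 4 = 48 beats ÷ 3 = 16 chords.
Overall: 144 chords over 57 bars → 144/57 = 48/19 chords per bar.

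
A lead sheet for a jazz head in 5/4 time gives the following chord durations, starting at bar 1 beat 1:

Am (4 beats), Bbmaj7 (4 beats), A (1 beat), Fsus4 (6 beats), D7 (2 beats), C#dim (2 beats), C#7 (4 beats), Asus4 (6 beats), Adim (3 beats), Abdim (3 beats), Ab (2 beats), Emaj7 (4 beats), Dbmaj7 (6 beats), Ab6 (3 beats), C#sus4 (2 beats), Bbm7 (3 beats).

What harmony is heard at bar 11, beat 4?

Beat 4 of bar 11 is beat (11−1)×5 + 4 = 54 overall.
Running totals: Am ends at 4, Bbmaj7 ends at 8, A ends at 9, Fsus4 ends at 15, D7 ends at 17, C#dim ends at 19, C#7 ends at 23, Asus4 ends at 29, Adim ends at 32, Abdim ends at 35, Ab ends at 37, Emaj7 ends at 41, Dbmaj7 ends at 47, Ab6 ends at 50, C#sus4 ends at 52, Bbm7 ends at 55.
Beat 54 falls within Bbm7.

Bbm7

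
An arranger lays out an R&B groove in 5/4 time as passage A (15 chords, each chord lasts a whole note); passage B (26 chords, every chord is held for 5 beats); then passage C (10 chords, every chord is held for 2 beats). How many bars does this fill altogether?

A: 15 × 4 = 60 beats = 12 bars.
B: 26 × 5 = 130 beats = 26 bars.
C: 10 × 2 = 20 beats = 4 bars.
Total: 12 + 26 + 4 = 42 bars.

42 bars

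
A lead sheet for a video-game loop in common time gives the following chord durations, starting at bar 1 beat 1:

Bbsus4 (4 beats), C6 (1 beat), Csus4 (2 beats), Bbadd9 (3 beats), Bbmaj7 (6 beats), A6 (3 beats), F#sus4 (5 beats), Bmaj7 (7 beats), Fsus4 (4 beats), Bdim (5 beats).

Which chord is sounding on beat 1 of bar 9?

Fsus4

Beat 1 of bar 9 is beat (9−1)×4 + 1 = 33 overall.
Running totals: Bbsus4 ends at 4, C6 ends at 5, Csus4 ends at 7, Bbadd9 ends at 10, Bbmaj7 ends at 16, A6 ends at 19, F#sus4 ends at 24, Bmaj7 ends at 31, Fsus4 ends at 35.
Beat 33 falls within Fsus4.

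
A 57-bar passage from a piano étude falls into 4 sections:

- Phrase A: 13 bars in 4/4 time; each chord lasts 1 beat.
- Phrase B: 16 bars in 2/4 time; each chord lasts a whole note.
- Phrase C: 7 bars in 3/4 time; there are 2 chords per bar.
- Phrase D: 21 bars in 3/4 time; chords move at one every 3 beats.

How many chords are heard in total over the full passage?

95 chords

A: 13·4 = 52 beats, 52/1 = 52 chords.
B: 16·2 = 32 beats, 32/4 = 8 chords.
C: 7·3 = 21 beats, 21/1.5 = 14 chords.
D: 21·3 = 63 beats, 63/3 = 21 chords.
Total: 52 + 8 + 14 + 21 = 95.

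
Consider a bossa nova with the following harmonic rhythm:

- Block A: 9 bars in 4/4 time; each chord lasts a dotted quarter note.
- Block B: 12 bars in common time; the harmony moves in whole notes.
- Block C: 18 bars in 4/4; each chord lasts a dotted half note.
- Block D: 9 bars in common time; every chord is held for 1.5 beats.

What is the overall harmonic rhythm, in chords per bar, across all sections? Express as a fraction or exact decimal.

A: 9 bars of 4 beats is 36 beats; at 1.5 beats each that's 24 chords.
B: 12 bars of 4 beats is 48 beats; at 4 beats each that's 12 chords.
C: 18 bars of 4 beats is 72 beats; at 3 beats each that's 24 chords.
D: 9 bars of 4 beats is 36 beats; at 1.5 beats each that's 24 chords.
Overall: 84 chords over 48 bars → 84/48 = 1.75 chords per bar.

1.75 chords per bar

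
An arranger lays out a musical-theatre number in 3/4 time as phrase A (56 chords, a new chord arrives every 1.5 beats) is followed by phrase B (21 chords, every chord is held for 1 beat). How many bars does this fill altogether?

35 bars

A: 56 × 1.5 = 84 beats = 28 bars.
B: 21 × 1 = 21 beats = 7 bars.
Total: 28 + 7 = 35 bars.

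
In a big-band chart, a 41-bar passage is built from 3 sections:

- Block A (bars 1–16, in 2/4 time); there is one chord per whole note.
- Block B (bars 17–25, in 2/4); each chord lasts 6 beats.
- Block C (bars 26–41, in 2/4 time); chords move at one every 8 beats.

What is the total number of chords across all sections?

15 chords

A: 16·2 = 32 beats, 32/4 = 8 chords.
B: 9·2 = 18 beats, 18/6 = 3 chords.
C: 16·2 = 32 beats, 32/8 = 4 chords.
Total: 8 + 3 + 4 = 15.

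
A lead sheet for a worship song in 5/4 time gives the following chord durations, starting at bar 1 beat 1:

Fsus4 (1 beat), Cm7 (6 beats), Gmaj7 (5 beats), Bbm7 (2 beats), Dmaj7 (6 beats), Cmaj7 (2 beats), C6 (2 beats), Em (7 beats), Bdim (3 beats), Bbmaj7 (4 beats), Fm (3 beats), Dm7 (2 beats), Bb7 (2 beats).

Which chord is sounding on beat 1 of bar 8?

Beat 1 of bar 8 is beat (8−1)×5 + 1 = 36 overall.
Running totals: Fsus4 ends at 1, Cm7 ends at 7, Gmaj7 ends at 12, Bbm7 ends at 14, Dmaj7 ends at 20, Cmaj7 ends at 22, C6 ends at 24, Em ends at 31, Bdim ends at 34, Bbmaj7 ends at 38.
Beat 36 falls within Bbmaj7.

Bbmaj7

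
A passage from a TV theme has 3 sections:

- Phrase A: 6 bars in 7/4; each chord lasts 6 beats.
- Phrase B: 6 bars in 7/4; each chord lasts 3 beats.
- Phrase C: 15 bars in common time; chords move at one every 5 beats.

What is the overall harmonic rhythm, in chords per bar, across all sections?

11/9 chords per bar

A: 6 × 7 = 42 beats ÷ 6 = 7 chords.
B: 6 × 7 = 42 beats ÷ 3 = 14 chords.
C: 15 × 4 = 60 beats ÷ 5 = 12 chords.
Overall: 33 chords over 27 bars → 33/27 = 11/9 chords per bar.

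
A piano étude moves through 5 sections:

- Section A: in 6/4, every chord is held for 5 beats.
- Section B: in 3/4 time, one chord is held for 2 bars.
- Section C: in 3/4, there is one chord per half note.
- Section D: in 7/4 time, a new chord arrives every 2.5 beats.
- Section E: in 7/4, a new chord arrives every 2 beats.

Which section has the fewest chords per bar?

Section B

A: 6 beats/bar ÷ 5 beats/chord = 1.2 chords/bar.
B: 3 beats/bar ÷ 6 beats/chord = 0.5 chords/bar.
C: 3 beats/bar ÷ 2 beats/chord = 1.5 chords/bar.
D: 7 beats/bar ÷ 2.5 beats/chord = 2.8 chords/bar.
E: 7 beats/bar ÷ 2 beats/chord = 3.5 chords/bar.
Slowest is B at 0.5 chords/bar.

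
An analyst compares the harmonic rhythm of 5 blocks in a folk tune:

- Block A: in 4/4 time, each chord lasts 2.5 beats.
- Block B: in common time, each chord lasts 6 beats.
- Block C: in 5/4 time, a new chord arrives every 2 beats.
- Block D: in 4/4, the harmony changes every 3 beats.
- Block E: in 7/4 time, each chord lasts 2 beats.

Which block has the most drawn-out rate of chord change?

Block B

A: 4/2.5 = 1.6 chords/bar.
B: 4/6 = 2/3 chords/bar.
C: 5/2 = 2.5 chords/bar.
D: 4/3 = 4/3 chords/bar.
E: 7/2 = 3.5 chords/bar.
Slowest is B at 2/3 chords/bar.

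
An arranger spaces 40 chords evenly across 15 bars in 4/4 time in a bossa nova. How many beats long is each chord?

15 bars × 4 beats/bar = 60 beats total.
60 beats ÷ 40 chords = 1.5 beats per chord.
(That is a dotted quarter note.)

1.5 beats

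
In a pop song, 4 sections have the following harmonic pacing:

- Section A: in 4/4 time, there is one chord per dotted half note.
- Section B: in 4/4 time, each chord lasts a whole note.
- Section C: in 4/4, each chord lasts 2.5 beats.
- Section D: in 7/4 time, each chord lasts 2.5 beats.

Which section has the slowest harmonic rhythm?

Section B

A: 4/3 = 4/3 chords/bar.
B: 4/4 = 1 chord/bar.
C: 4/2.5 = 1.6 chords/bar.
D: 7/2.5 = 2.8 chords/bar.
Slowest is B at 1 chords/bar.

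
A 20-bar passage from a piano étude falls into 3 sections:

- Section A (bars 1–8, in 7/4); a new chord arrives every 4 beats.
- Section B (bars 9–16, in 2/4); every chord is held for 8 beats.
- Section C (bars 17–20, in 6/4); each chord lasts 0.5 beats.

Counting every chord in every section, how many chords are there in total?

64 chords

A: 8 bars × 7 beats = 56 beats; 4 beats/chord → 14 chords.
B: 8 bars × 2 beats = 16 beats; 8 beats/chord → 2 chords.
C: 4 bars × 6 beats = 24 beats; 0.5 beats/chord → 48 chords.
Total: 14 + 2 + 48 = 64.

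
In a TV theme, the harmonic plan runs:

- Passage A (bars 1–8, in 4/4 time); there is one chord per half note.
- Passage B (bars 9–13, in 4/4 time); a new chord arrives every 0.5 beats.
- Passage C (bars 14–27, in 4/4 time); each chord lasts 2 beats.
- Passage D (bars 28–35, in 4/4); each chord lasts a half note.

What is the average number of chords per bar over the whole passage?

A: 8 × 4 = 32 beats ÷ 2 = 16 chords.
B: 5 × 4 = 20 beats ÷ 0.5 = 40 chords.
C: 14 × 4 = 56 beats ÷ 2 = 28 chords.
D: 8 × 4 = 32 beats ÷ 2 = 16 chords.
Overall: 100 chords over 35 bars → 100/35 = 20/7 chords per bar.

20/7 chords per bar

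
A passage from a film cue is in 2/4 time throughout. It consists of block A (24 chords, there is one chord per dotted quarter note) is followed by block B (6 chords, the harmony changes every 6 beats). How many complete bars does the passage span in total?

36 bars

A: 24 × 1.5 = 36 beats = 18 bars.
B: 6 × 6 = 36 beats = 18 bars.
Total: 18 + 18 = 36 bars.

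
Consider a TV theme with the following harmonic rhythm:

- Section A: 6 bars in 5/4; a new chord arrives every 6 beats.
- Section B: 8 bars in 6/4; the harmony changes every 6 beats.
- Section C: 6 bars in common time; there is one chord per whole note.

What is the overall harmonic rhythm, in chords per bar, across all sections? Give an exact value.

0.95 chords per bar

A: 6 × 5 = 30 beats ÷ 6 = 5 chords.
B: 8 × 6 = 48 beats ÷ 6 = 8 chords.
C: 6 × 4 = 24 beats ÷ 4 = 6 chords.
Overall: 19 chords over 20 bars → 19/20 = 0.95 chords per bar.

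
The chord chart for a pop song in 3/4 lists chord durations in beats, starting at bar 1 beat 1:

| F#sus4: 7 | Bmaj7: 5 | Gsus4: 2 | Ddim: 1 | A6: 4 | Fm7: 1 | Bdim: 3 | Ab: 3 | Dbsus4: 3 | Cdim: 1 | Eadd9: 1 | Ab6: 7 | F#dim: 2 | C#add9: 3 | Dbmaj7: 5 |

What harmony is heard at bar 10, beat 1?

Dbsus4

Beat 1 of bar 10 is beat (10−1)×3 + 1 = 28 overall.
Running totals: F#sus4 ends at 7, Bmaj7 ends at 12, Gsus4 ends at 14, Ddim ends at 15, A6 ends at 19, Fm7 ends at 20, Bdim ends at 23, Ab ends at 26, Dbsus4 ends at 29.
Beat 28 falls within Dbsus4.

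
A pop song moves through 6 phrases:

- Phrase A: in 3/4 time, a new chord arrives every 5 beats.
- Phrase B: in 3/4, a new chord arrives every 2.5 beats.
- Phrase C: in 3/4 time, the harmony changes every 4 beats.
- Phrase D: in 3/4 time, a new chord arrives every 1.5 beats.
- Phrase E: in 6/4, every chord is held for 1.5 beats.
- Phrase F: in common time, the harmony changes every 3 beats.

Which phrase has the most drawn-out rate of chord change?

A: each chord is 5 beats in 3/4, so 0.6 per bar.
B: each chord is 2.5 beats in 3/4, so 1.2 per bar.
C: each chord is 4 beats in 3/4, so 0.75 per bar.
D: each chord is 1.5 beats in 3/4, so 2 per bar.
E: each chord is 1.5 beats in 6/4, so 4 per bar.
F: each chord is 3 beats in 4/4, so 4/3 per bar.
Slowest is A at 0.6 chords/bar.

Phrase A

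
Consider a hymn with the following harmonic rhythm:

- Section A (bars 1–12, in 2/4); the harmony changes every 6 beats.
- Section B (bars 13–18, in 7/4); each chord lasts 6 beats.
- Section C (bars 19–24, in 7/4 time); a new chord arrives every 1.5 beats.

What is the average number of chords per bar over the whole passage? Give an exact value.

A: 12 bars of 2 beats is 24 beats; at 6 beats each that's 4 chords.
B: 6 bars of 7 beats is 42 beats; at 6 beats each that's 7 chords.
C: 6 bars of 7 beats is 42 beats; at 1.5 beats each that's 28 chords.
Overall: 39 chords over 24 bars → 39/24 = 1.625 chords per bar.

1.625 chords per bar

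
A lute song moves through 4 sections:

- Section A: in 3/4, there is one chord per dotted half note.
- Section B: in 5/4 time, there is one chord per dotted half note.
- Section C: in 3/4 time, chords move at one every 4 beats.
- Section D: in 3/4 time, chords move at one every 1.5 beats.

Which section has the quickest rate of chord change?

A: each chord is 3 beats in 3/4, so 1 per bar.
B: each chord is 3 beats in 5/4, so 5/3 per bar.
C: each chord is 4 beats in 3/4, so 0.75 per bar.
D: each chord is 1.5 beats in 3/4, so 2 per bar.
Fastest is D at 2 chords/bar.

Section D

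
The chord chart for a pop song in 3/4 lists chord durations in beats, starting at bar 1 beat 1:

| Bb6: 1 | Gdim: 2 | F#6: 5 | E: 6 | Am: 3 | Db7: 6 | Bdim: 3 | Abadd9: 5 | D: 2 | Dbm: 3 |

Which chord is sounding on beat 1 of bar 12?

Beat 1 of bar 12 is beat (12−1)×3 + 1 = 34 overall.
Running totals: Bb6 ends at 1, Gdim ends at 3, F#6 ends at 8, E ends at 14, Am ends at 17, Db7 ends at 23, Bdim ends at 26, Abadd9 ends at 31, D ends at 33, Dbm ends at 36.
Beat 34 falls within Dbm.

Dbm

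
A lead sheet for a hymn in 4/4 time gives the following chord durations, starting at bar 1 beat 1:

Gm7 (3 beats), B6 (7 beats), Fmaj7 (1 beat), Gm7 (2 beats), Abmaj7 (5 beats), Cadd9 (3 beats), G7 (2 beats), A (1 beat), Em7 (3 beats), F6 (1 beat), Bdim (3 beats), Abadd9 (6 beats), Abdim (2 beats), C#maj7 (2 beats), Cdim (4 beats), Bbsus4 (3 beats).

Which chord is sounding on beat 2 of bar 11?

Cdim

Beat 2 of bar 11 is beat (11−1)×4 + 2 = 42 overall.
Running totals: Gm7 ends at 3, B6 ends at 10, Fmaj7 ends at 11, Gm7 ends at 13, Abmaj7 ends at 18, Cadd9 ends at 21, G7 ends at 23, A ends at 24, Em7 ends at 27, F6 ends at 28, Bdim ends at 31, Abadd9 ends at 37, Abdim ends at 39, C#maj7 ends at 41, Cdim ends at 45.
Beat 42 falls within Cdim.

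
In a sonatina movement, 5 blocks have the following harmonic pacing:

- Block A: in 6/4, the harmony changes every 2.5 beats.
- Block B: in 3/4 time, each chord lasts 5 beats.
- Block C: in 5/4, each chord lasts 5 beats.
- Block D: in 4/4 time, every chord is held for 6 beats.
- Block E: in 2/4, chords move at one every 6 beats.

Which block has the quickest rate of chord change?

Block A

A: each chord is 2.5 beats in 6/4, so 2.4 per bar.
B: each chord is 5 beats in 3/4, so 0.6 per bar.
C: each chord is 5 beats in 5/4, so 1 per bar.
D: each chord is 6 beats in 4/4, so 2/3 per bar.
E: each chord is 6 beats in 2/4, so 1/3 per bar.
Fastest is A at 2.4 chords/bar.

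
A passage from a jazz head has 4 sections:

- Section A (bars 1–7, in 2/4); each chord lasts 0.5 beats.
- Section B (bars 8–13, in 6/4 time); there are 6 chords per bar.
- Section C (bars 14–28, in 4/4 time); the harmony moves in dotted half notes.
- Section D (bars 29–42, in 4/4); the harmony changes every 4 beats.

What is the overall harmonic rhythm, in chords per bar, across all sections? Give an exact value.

7/3 chords per bar

A: 7 bars of 2 beats is 14 beats; at 0.5 beats each that's 28 chords.
B: 6 bars of 6 beats is 36 beats; at 1 beat each that's 36 chords.
C: 15 bars of 4 beats is 60 beats; at 3 beats each that's 20 chords.
D: 14 bars of 4 beats is 56 beats; at 4 beats each that's 14 chords.
Overall: 98 chords over 42 bars → 98/42 = 7/3 chords per bar.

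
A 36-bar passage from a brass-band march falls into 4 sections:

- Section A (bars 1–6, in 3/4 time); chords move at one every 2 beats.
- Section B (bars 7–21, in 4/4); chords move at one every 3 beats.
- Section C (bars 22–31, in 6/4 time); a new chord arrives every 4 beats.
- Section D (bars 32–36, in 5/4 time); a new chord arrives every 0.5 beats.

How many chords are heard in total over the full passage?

94 chords

A: 6·3 = 18 beats, 18/2 = 9 chords.
B: 15·4 = 60 beats, 60/3 = 20 chords.
C: 10·6 = 60 beats, 60/4 = 15 chords.
D: 5·5 = 25 beats, 25/0.5 = 50 chords.
Total: 9 + 20 + 15 + 50 = 94.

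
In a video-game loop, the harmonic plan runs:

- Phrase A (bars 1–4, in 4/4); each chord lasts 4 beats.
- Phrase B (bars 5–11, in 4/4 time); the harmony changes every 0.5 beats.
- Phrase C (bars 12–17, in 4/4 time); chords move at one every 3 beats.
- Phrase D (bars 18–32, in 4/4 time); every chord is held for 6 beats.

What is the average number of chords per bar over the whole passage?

A: 4 bars of 4 beats is 16 beats; at 4 beats each that's 4 chords.
B: 7 bars of 4 beats is 28 beats; at 0.5 beats each that's 56 chords.
C: 6 bars of 4 beats is 24 beats; at 3 beats each that's 8 chords.
D: 15 bars of 4 beats is 60 beats; at 6 beats each that's 10 chords.
Overall: 78 chords over 32 bars → 78/32 = 39/16 chords per bar.

39/16 chords per bar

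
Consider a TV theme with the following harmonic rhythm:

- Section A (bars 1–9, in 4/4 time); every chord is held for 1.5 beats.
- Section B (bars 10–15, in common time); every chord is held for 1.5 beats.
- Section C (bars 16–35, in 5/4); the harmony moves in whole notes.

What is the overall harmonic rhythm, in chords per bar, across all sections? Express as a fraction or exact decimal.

A: 9 bars of 4 beats is 36 beats; at 1.5 beats each that's 24 chords.
B: 6 bars of 4 beats is 24 beats; at 1.5 beats each that's 16 chords.
C: 20 bars of 5 beats is 100 beats; at 4 beats each that's 25 chords.
Overall: 65 chords over 35 bars → 65/35 = 13/7 chords per bar.

13/7 chords per bar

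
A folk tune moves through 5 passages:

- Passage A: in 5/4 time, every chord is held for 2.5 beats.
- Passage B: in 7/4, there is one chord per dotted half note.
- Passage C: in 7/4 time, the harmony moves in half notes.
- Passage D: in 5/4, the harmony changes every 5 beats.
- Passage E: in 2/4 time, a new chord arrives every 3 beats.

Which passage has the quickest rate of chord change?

A: 5/2.5 = 2 chords/bar.
B: 7/3 = 7/3 chords/bar.
C: 7/2 = 3.5 chords/bar.
D: 5/5 = 1 chord/bar.
E: 2/3 = 2/3 chords/bar.
Fastest is C at 3.5 chords/bar.

Passage C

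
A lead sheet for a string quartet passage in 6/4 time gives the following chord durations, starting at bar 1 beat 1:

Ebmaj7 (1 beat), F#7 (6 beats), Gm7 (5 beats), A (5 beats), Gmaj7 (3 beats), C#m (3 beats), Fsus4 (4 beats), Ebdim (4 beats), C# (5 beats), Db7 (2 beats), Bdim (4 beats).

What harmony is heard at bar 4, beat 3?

C#m

Beat 3 of bar 4 is beat (4−1)×6 + 3 = 21 overall.
Running totals: Ebmaj7 ends at 1, F#7 ends at 7, Gm7 ends at 12, A ends at 17, Gmaj7 ends at 20, C#m ends at 23.
Beat 21 falls within C#m.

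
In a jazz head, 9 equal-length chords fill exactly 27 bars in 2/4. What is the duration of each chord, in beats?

6 beats

27 bars × 2 beats/bar = 54 beats total.
54 beats ÷ 9 chords = 6 beats per chord.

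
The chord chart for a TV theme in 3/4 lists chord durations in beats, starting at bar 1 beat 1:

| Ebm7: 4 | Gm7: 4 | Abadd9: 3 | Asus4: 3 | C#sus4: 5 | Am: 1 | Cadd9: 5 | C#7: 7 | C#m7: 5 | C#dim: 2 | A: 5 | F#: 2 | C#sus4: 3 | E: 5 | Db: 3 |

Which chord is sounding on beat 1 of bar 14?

A

Beat 1 of bar 14 is beat (14−1)×3 + 1 = 40 overall.
Running totals: Ebm7 ends at 4, Gm7 ends at 8, Abadd9 ends at 11, Asus4 ends at 14, C#sus4 ends at 19, Am ends at 20, Cadd9 ends at 25, C#7 ends at 32, C#m7 ends at 37, C#dim ends at 39, A ends at 44.
Beat 40 falls within A.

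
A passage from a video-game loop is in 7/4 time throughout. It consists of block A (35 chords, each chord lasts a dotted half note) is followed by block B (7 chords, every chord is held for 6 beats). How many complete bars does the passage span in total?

21 bars

A: 35 × 3 = 105 beats = 15 bars.
B: 7 × 6 = 42 beats = 6 bars.
Total: 15 + 6 = 21 bars.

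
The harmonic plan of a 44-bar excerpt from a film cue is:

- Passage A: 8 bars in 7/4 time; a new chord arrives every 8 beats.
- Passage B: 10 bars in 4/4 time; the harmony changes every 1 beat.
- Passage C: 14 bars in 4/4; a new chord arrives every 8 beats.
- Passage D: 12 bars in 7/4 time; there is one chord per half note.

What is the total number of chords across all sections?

A: 8·7 = 56 beats, 56/8 = 7 chords.
B: 10·4 = 40 beats, 40/1 = 40 chords.
C: 14·4 = 56 beats, 56/8 = 7 chords.
D: 12·7 = 84 beats, 84/2 = 42 chords.
Total: 7 + 40 + 7 + 42 = 96.

96 chords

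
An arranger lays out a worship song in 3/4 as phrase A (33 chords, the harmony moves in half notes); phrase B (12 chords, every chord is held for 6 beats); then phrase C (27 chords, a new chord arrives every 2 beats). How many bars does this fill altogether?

A: 33 × 2 = 66 beats = 22 bars.
B: 12 × 6 = 72 beats = 24 bars.
C: 27 × 2 = 54 beats = 18 bars.
Total: 22 + 24 + 18 = 64 bars.

64 bars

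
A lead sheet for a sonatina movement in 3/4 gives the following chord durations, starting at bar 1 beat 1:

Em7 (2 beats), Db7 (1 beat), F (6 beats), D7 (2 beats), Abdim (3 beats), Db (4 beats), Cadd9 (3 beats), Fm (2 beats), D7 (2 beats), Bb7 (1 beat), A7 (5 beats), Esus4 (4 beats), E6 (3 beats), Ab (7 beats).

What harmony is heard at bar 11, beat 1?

Beat 1 of bar 11 is beat (11−1)×3 + 1 = 31 overall.
Running totals: Em7 ends at 2, Db7 ends at 3, F ends at 9, D7 ends at 11, Abdim ends at 14, Db ends at 18, Cadd9 ends at 21, Fm ends at 23, D7 ends at 25, Bb7 ends at 26, A7 ends at 31.
Beat 31 falls within A7.

A7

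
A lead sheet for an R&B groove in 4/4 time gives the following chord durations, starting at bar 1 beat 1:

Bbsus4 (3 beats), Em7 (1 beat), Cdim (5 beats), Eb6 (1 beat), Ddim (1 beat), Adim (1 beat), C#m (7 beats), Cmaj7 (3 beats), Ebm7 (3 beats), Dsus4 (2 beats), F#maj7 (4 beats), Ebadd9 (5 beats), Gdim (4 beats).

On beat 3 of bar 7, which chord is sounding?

Dsus4

Beat 3 of bar 7 is beat (7−1)×4 + 3 = 27 overall.
Running totals: Bbsus4 ends at 3, Em7 ends at 4, Cdim ends at 9, Eb6 ends at 10, Ddim ends at 11, Adim ends at 12, C#m ends at 19, Cmaj7 ends at 22, Ebm7 ends at 25, Dsus4 ends at 27.
Beat 27 falls within Dsus4.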